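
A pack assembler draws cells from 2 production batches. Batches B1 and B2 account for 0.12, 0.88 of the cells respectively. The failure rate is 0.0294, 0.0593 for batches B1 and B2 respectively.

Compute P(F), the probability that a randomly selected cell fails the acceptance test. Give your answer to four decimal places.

0.0557

Using total probability over the partition,
P(F) = P(F|B1)·P(B1) + P(F|B2)·P(B2)
      = 0.0294·0.12 + 0.0593·0.88
      = 0.003528 + 0.052184 = 0.055712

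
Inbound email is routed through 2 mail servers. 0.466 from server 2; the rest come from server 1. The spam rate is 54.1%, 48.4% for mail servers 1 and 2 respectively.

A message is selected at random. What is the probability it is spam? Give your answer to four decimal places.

P(1) = 1 − (0.466) = 0.534.
P(S) = P(S|1)·P(1) + P(S|2)·P(2)
      = 0.541·0.534 + 0.484·0.466
      = 0.288894 + 0.225544 = 0.514438

P(S) ≈ 0.5144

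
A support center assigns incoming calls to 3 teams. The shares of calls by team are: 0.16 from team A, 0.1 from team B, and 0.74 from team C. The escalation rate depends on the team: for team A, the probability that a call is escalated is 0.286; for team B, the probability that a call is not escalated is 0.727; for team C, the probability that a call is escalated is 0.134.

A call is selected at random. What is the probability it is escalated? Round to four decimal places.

0.1722

P(E|B) = 1 − 0.727 = 0.273.
P(E) = P(E|A)·P(A) + P(E|B)·P(B) + P(E|C)·P(C)
      = 0.286·0.16 + 0.273·0.1 + 0.134·0.74
      = 0.04576 + 0.0273 + 0.09916 = 0.17222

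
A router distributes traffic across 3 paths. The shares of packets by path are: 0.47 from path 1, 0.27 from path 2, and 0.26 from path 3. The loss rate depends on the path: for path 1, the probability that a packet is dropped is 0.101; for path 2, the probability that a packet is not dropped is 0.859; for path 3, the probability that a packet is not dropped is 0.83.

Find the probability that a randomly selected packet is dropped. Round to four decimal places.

P(L) ≈ 0.1297

P(L|2) = 1 − 0.859 = 0.141.
P(L|3) = 1 − 0.83 = 0.17.
P(L) = P(L|1)·P(1) + P(L|2)·P(2) + P(L|3)·P(3)
      = 0.101·0.47 + 0.141·0.27 + 0.17·0.26
      = 0.04747 + 0.03807 + 0.0442 = 0.12974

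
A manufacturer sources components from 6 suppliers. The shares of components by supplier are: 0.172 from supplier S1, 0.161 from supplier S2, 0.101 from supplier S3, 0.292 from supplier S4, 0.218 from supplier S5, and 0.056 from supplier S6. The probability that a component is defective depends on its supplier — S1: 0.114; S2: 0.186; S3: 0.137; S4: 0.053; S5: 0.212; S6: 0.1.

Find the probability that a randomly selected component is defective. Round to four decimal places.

0.1307

P(D) = P(D|S1)·P(S1) + P(D|S2)·P(S2) + P(D|S3)·P(S3) + P(D|S4)·P(S4) + P(D|S5)·P(S5) + P(D|S6)·P(S6)
      = 0.114·0.172 + 0.186·0.161 + 0.137·0.101 + 0.053·0.292 + 0.212·0.218 + 0.1·0.056
      = 0.019608 + 0.029946 + 0.013837 + 0.015476 + 0.046216 + 0.0056 = 0.130683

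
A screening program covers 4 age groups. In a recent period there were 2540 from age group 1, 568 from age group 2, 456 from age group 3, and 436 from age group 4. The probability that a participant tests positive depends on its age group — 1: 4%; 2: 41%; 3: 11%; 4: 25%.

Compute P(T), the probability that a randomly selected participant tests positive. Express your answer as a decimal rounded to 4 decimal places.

P(T) ≈ 0.1234

Total: 2540 + 568 + 456 + 436 = 4000.
P(1) = 2540/4000 = 0.635. P(2) = 568/4000 = 0.142. P(3) = 456/4000 = 0.114. P(4) = 436/4000 = 0.109.
P(T) = P(T|1)·P(1) + P(T|2)·P(2) + P(T|3)·P(3) + P(T|4)·P(4)
      = 0.04·0.635 + 0.41·0.142 + 0.11·0.114 + 0.25·0.109
      = 0.0254 + 0.05822 + 0.01254 + 0.02725 = 0.12341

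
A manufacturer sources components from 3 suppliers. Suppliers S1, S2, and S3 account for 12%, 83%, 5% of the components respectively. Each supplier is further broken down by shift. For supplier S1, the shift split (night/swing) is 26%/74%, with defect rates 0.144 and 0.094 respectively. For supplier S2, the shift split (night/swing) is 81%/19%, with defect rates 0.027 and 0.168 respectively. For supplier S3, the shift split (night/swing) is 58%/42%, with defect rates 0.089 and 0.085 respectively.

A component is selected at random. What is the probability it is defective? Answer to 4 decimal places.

0.0619

P(D|S1) = 0.26·0.144 + 0.74·0.094 = 0.03744 + 0.06956 = 0.107
P(D|S2) = 0.81·0.027 + 0.19·0.168 = 0.02187 + 0.03192 = 0.05379
P(D|S3) = 0.58·0.089 + 0.42·0.085 = 0.05162 + 0.0357 = 0.08732
Then overall,
P(D) = 0.12·0.107 + 0.83·0.05379 + 0.05·0.08732
      = 0.01284 + 0.0446457 + 0.004366 = 0.0618517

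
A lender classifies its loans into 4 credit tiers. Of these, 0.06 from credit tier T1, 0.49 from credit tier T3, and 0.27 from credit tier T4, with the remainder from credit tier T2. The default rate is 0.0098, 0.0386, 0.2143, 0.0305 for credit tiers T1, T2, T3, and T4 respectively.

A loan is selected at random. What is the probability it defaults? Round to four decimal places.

P(T2) = 1 − (0.06 + 0.49 + 0.27) = 0.18.
P(D) = P(D|T1)·P(T1) + P(D|T2)·P(T2) + P(D|T3)·P(T3) + P(D|T4)·P(T4)
      = 0.0098·0.06 + 0.0386·0.18 + 0.2143·0.49 + 0.0305·0.27
      = 0.000588 + 0.006948 + 0.105007 + 0.008235 = 0.120778

P(D) ≈ 0.1208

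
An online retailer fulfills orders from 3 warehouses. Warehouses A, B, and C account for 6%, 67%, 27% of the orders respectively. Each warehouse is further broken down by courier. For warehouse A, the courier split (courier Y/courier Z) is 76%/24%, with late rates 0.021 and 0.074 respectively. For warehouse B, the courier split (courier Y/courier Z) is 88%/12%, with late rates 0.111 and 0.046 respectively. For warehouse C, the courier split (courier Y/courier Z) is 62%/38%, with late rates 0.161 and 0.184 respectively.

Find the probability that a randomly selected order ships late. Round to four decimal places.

P(L|A) = 0.76·0.021 + 0.24·0.074 = 0.01596 + 0.01776 = 0.03372
P(L|B) = 0.88·0.111 + 0.12·0.046 = 0.09768 + 0.00552 = 0.1032
P(L|C) = 0.62·0.161 + 0.38·0.184 = 0.09982 + 0.06992 = 0.16974
Then overall,
P(L) = 0.06·0.03372 + 0.67·0.1032 + 0.27·0.16974
      = 0.0020232 + 0.069144 + 0.0458298 = 0.116997

0.1170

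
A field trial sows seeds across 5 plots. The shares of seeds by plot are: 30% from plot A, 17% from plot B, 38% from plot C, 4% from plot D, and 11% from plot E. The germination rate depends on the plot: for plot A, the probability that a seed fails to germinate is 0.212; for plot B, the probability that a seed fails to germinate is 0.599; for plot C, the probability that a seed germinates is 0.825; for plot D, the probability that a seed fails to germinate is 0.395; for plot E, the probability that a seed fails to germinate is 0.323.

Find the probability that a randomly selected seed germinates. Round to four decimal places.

P(G|A) = 1 − 0.212 = 0.788.
P(G|B) = 1 − 0.599 = 0.401.
P(G|D) = 1 − 0.395 = 0.605.
P(G|E) = 1 − 0.323 = 0.677.
Using total probability over the partition,
P(G) = P(G|A)·P(A) + P(G|B)·P(B) + P(G|C)·P(C) + P(G|D)·P(D) + P(G|E)·P(E)
      = 0.788·0.3 + 0.401·0.17 + 0.825·0.38 + 0.605·0.04 + 0.677·0.11
      = 0.2364 + 0.06817 + 0.3135 + 0.0242 + 0.07447 = 0.71674

0.7167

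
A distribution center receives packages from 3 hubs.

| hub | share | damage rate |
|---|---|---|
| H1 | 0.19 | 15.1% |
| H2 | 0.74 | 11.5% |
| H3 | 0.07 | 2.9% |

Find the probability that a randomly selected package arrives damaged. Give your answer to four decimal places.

0.1158

By the law of total probability,
P(D) = P(D|H1)·P(H1) + P(D|H2)·P(H2) + P(D|H3)·P(H3)
      = 0.151·0.19 + 0.115·0.74 + 0.029·0.07
      = 0.02869 + 0.0851 + 0.00203 = 0.11582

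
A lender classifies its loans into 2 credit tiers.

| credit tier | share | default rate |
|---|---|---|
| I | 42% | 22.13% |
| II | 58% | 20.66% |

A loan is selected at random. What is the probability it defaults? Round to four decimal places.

P(D) ≈ 0.2128

Summing over the partition,
P(D) = P(D|I)·P(I) + P(D|II)·P(II)
      = 0.2213·0.42 + 0.2066·0.58
      = 0.092946 + 0.119828 = 0.212774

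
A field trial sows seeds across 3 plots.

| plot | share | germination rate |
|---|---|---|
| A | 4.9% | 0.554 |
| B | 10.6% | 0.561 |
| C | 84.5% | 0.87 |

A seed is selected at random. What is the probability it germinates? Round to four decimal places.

0.8218

By the law of total probability,
P(G) = P(G|A)·P(A) + P(G|B)·P(B) + P(G|C)·P(C)
      = 0.554·0.049 + 0.561·0.106 + 0.87·0.845
      = 0.027146 + 0.059466 + 0.73515 = 0.821762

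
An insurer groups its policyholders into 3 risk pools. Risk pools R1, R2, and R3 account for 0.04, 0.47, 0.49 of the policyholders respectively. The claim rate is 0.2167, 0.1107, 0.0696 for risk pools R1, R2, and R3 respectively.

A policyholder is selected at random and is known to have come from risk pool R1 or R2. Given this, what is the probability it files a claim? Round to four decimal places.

Let S = {R1, R2}.
P(S) = 0.04 + 0.47 = 0.51.
P(C ∩ S) = 0.2167·0.04 + 0.1107·0.47 = 0.008668 + 0.052029 = 0.060697.
P(C | S) = 0.060697 / 0.51 = 0.119014…

P(C|S) ≈ 0.1190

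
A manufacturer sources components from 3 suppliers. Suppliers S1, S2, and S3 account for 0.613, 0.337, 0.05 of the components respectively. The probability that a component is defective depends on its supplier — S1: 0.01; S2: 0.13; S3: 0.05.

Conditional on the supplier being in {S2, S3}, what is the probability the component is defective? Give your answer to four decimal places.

P(D|S) ≈ 0.1197

Let S = {S2, S3}.
P(S) = 0.337 + 0.05 = 0.387.
P(D ∩ S) = 0.13·0.337 + 0.05·0.05 = 0.04381 + 0.0025 = 0.04631.
P(D | S) = 0.04631 / 0.387 = 0.119664…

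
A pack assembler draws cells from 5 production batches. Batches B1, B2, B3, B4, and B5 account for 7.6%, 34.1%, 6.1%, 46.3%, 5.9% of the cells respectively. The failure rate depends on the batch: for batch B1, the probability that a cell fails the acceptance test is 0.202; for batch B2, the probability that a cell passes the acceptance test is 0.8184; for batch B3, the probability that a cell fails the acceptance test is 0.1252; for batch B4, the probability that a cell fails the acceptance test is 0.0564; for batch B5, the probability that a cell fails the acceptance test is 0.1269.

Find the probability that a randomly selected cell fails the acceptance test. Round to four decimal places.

0.1185

P(F|B2) = 1 − 0.8184 = 0.1816.
P(F) = P(F|B1)·P(B1) + P(F|B2)·P(B2) + P(F|B3)·P(B3) + P(F|B4)·P(B4) + P(F|B5)·P(B5)
      = 0.202·0.076 + 0.1816·0.341 + 0.1252·0.061 + 0.0564·0.463 + 0.1269·0.059
      = 0.015352 + 0.0619256 + 0.0076372 + 0.0261132 + 0.0074871 = 0.1185151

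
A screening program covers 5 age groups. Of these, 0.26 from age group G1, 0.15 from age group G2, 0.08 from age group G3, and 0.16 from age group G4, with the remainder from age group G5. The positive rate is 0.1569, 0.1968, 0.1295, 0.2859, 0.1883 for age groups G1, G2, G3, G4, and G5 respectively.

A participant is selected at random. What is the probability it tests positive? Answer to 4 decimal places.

P(G5) = 1 − (0.26 + 0.15 + 0.08 + 0.16) = 0.35.
P(T) = P(T|G1)·P(G1) + P(T|G2)·P(G2) + P(T|G3)·P(G3) + P(T|G4)·P(G4) + P(T|G5)·P(G5)
      = 0.1569·0.26 + 0.1968·0.15 + 0.1295·0.08 + 0.2859·0.16 + 0.1883·0.35
      = 0.040794 + 0.02952 + 0.01036 + 0.045744 + 0.065905 = 0.192323

0.1923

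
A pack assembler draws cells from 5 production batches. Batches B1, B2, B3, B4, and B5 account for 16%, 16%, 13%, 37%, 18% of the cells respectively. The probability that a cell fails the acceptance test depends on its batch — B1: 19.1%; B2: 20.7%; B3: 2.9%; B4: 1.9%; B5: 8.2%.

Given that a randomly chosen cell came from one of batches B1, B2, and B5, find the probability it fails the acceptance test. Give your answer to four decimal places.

0.1569

Let S = {B1, B2, B5}.
P(S) = 0.16 + 0.16 + 0.18 = 0.5.
P(F ∩ S) = 0.191·0.16 + 0.207·0.16 + 0.082·0.18 = 0.03056 + 0.03312 + 0.01476 = 0.07844.
P(F | S) = 0.07844 / 0.5 = 0.156880…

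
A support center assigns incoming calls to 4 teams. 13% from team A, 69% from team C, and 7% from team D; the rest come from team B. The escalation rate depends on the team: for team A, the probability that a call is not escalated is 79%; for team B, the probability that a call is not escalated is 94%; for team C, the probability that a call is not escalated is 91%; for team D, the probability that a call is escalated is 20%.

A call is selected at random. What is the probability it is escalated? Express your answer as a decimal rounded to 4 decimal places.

0.1100

P(B) = 1 − (0.13 + 0.69 + 0.07) = 0.11.
P(E|A) = 1 − 0.79 = 0.21.
P(E|B) = 1 − 0.94 = 0.06.
P(E|C) = 1 − 0.91 = 0.09.
By the law of total probability,
P(E) = P(E|A)·P(A) + P(E|B)·P(B) + P(E|C)·P(C) + P(E|D)·P(D)
      = 0.21·0.13 + 0.06·0.11 + 0.09·0.69 + 0.2·0.07
      = 0.0273 + 0.0066 + 0.0621 + 0.014 = 0.11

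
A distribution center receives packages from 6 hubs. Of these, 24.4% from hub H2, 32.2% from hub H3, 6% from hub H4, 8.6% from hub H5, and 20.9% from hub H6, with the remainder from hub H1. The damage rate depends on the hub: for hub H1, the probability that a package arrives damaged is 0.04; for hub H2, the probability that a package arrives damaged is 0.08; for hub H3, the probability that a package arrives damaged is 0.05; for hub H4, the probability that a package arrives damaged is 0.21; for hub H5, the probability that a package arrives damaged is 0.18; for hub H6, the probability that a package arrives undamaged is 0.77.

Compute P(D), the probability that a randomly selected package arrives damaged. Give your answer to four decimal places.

P(H1) = 1 − (0.244 + 0.322 + 0.06 + 0.086 + 0.209) = 0.079.
P(D|H6) = 1 − 0.77 = 0.23.
Summing over the partition,
P(D) = P(D|H1)·P(H1) + P(D|H2)·P(H2) + P(D|H3)·P(H3) + P(D|H4)·P(H4) + P(D|H5)·P(H5) + P(D|H6)·P(H6)
      = 0.04·0.079 + 0.08·0.244 + 0.05·0.322 + 0.21·0.06 + 0.18·0.086 + 0.23·0.209
      = 0.00316 + 0.01952 + 0.0161 + 0.0126 + 0.01548 + 0.04807 = 0.11493

P(D) ≈ 0.1149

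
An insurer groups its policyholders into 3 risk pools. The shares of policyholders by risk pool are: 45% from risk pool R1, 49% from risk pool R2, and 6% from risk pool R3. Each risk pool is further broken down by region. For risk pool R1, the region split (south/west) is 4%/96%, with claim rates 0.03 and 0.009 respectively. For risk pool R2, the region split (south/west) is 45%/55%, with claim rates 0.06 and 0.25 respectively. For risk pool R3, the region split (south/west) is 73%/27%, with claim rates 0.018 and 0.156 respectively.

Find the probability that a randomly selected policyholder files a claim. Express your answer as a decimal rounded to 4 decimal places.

P(C|R1) = 0.04·0.03 + 0.96·0.009 = 0.0012 + 0.00864 = 0.00984
P(C|R2) = 0.45·0.06 + 0.55·0.25 = 0.027 + 0.1375 = 0.1645
P(C|R3) = 0.73·0.018 + 0.27·0.156 = 0.01314 + 0.04212 = 0.05526
By total probability over the outer partition,
P(C) = 0.45·0.00984 + 0.49·0.1645 + 0.06·0.05526
      = 0.004428 + 0.080605 + 0.0033156 = 0.0883486

0.0883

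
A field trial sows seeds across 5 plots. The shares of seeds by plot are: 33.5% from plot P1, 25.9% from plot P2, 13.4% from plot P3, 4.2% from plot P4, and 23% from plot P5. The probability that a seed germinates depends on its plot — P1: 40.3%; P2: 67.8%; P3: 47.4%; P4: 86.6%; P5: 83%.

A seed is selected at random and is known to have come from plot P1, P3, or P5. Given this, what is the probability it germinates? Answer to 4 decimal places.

Let S = {P1, P3, P5}.
P(S) = 0.335 + 0.134 + 0.23 = 0.699.
P(G ∩ S) = 0.403·0.335 + 0.474·0.134 + 0.83·0.23 = 0.135005 + 0.063516 + 0.1909 = 0.389421.
P(G | S) = 0.389421 / 0.699 = 0.557112…

0.5571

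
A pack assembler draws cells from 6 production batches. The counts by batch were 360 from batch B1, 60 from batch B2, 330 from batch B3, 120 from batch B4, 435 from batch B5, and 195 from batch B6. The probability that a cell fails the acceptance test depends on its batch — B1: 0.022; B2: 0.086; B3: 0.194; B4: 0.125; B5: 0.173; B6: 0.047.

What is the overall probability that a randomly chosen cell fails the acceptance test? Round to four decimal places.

0.1177

Total: 360 + 60 + 330 + 120 + 435 + 195 = 1500.
P(B1) = 360/1500 = 0.24. P(B2) = 60/1500 = 0.04. P(B3) = 330/1500 = 0.22. P(B4) = 120/1500 = 0.08. P(B5) = 435/1500 = 0.29. P(B6) = 195/1500 = 0.13.
By the law of total probability,
P(F) = P(F|B1)·P(B1) + P(F|B2)·P(B2) + P(F|B3)·P(B3) + P(F|B4)·P(B4) + P(F|B5)·P(B5) + P(F|B6)·P(B6)
      = 0.022·0.24 + 0.086·0.04 + 0.194·0.22 + 0.125·0.08 + 0.173·0.29 + 0.047·0.13
      = 0.00528 + 0.00344 + 0.04268 + 0.01 + 0.05017 + 0.00611 = 0.11768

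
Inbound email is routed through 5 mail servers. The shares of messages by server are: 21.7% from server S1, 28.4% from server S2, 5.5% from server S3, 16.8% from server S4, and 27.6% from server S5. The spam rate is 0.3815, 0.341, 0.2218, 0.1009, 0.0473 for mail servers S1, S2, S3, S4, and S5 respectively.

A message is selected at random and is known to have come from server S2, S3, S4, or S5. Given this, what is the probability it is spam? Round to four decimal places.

0.1776

Let J = {S2, S3, S4, S5}.
P(J) = 0.284 + 0.055 + 0.168 + 0.276 = 0.783.
P(S ∩ J) = 0.341·0.284 + 0.2218·0.055 + 0.1009·0.168 + 0.0473·0.276 = 0.096844 + 0.012199 + 0.0169512 + 0.0130548 = 0.139049.
P(S | J) = 0.139049 / 0.783 = 0.177585…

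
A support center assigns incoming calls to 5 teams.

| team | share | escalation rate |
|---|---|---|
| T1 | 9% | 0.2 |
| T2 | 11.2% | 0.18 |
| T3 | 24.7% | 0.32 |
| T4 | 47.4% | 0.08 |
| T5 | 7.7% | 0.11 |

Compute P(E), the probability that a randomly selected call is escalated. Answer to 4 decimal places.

P(E) ≈ 0.1636

P(E) = P(E|T1)·P(T1) + P(E|T2)·P(T2) + P(E|T3)·P(T3) + P(E|T4)·P(T4) + P(E|T5)·P(T5)
      = 0.2·0.09 + 0.18·0.112 + 0.32·0.247 + 0.08·0.474 + 0.11·0.077
      = 0.018 + 0.02016 + 0.07904 + 0.03792 + 0.00847 = 0.16359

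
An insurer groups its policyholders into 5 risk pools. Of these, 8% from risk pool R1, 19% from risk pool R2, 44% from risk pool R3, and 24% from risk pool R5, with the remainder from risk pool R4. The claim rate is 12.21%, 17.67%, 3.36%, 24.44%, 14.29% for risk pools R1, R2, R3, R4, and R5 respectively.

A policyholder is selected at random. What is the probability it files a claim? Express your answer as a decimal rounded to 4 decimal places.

P(R4) = 1 − (0.08 + 0.19 + 0.44 + 0.24) = 0.05.
P(C) = P(C|R1)·P(R1) + P(C|R2)·P(R2) + P(C|R3)·P(R3) + P(C|R4)·P(R4) + P(C|R5)·P(R5)
      = 0.1221·0.08 + 0.1767·0.19 + 0.0336·0.44 + 0.2444·0.05 + 0.1429·0.24
      = 0.009768 + 0.033573 + 0.014784 + 0.01222 + 0.034296 = 0.104641

P(C) ≈ 0.1046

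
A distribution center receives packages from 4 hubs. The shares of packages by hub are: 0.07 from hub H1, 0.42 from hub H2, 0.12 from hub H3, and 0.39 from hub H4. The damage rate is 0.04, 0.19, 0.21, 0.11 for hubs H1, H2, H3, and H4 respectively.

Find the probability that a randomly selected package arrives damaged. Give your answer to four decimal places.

P(D) = P(D|H1)·P(H1) + P(D|H2)·P(H2) + P(D|H3)·P(H3) + P(D|H4)·P(H4)
      = 0.04·0.07 + 0.19·0.42 + 0.21·0.12 + 0.11·0.39
      = 0.0028 + 0.0798 + 0.0252 + 0.0429 = 0.1507

P(D) ≈ 0.1507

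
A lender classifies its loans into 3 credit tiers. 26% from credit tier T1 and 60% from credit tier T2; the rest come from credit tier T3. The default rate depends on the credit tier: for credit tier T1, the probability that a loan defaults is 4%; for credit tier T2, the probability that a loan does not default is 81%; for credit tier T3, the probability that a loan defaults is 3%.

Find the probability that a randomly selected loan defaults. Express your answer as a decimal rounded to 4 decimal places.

P(T3) = 1 − (0.26 + 0.6) = 0.14.
P(D|T2) = 1 − 0.81 = 0.19.
P(D) = P(D|T1)·P(T1) + P(D|T2)·P(T2) + P(D|T3)·P(T3)
      = 0.04·0.26 + 0.19·0.6 + 0.03·0.14
      = 0.0104 + 0.114 + 0.0042 = 0.1286

P(D) ≈ 0.1286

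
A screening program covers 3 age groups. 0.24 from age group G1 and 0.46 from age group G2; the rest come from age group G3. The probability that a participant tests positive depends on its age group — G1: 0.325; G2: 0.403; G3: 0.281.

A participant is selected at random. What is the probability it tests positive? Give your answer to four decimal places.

P(T) ≈ 0.3477

P(G3) = 1 − (0.24 + 0.46) = 0.3.
Summing over the partition,
P(T) = P(T|G1)·P(G1) + P(T|G2)·P(G2) + P(T|G3)·P(G3)
      = 0.325·0.24 + 0.403·0.46 + 0.281·0.3
      = 0.078 + 0.18538 + 0.0843 = 0.34768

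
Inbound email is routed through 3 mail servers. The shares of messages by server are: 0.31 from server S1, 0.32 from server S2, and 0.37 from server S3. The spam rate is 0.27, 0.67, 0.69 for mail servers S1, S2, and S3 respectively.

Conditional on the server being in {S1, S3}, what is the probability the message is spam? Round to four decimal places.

Let J = {S1, S3}.
P(J) = 0.31 + 0.37 = 0.68.
P(S ∩ J) = 0.27·0.31 + 0.69·0.37 = 0.0837 + 0.2553 = 0.339.
P(S | J) = 0.339 / 0.68 = 0.498529…

0.4985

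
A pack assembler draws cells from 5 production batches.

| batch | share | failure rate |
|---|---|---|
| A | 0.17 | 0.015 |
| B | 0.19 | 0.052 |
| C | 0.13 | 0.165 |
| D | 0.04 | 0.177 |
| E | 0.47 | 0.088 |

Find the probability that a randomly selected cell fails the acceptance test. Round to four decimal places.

By the law of total probability,
P(F) = P(F|A)·P(A) + P(F|B)·P(B) + P(F|C)·P(C) + P(F|D)·P(D) + P(F|E)·P(E)
      = 0.015·0.17 + 0.052·0.19 + 0.165·0.13 + 0.177·0.04 + 0.088·0.47
      = 0.00255 + 0.00988 + 0.02145 + 0.00708 + 0.04136 = 0.08232

P(F) ≈ 0.0823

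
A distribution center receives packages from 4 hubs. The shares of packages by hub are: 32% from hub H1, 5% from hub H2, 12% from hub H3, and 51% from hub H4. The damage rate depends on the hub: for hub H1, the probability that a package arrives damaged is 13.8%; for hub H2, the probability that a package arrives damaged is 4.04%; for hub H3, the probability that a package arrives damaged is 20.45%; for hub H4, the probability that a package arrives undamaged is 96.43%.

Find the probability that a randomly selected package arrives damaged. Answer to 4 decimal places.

0.0889

P(D|H4) = 1 − 0.9643 = 0.0357.
By the law of total probability,
P(D) = P(D|H1)·P(H1) + P(D|H2)·P(H2) + P(D|H3)·P(H3) + P(D|H4)·P(H4)
      = 0.138·0.32 + 0.0404·0.05 + 0.2045·0.12 + 0.0357·0.51
      = 0.04416 + 0.00202 + 0.02454 + 0.018207 = 0.088927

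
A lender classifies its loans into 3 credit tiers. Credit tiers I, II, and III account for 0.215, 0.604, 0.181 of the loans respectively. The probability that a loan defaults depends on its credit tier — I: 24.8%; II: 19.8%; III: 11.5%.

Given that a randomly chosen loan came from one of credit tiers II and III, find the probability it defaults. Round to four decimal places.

P(D|S) ≈ 0.1789

Let S = {II, III}.
P(S) = 0.604 + 0.181 = 0.785.
P(D ∩ S) = 0.198·0.604 + 0.115·0.181 = 0.119592 + 0.020815 = 0.140407.
P(D | S) = 0.140407 / 0.785 = 0.178862…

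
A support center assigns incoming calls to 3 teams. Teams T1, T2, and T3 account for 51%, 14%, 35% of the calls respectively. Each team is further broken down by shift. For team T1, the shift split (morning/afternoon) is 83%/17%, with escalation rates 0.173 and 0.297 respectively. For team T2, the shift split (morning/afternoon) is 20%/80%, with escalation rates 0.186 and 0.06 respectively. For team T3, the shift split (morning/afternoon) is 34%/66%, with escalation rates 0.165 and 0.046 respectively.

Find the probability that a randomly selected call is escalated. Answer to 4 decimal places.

P(E|T1) = 0.83·0.173 + 0.17·0.297 = 0.14359 + 0.05049 = 0.19408
P(E|T2) = 0.2·0.186 + 0.8·0.06 = 0.0372 + 0.048 = 0.0852
P(E|T3) = 0.34·0.165 + 0.66·0.046 = 0.0561 + 0.03036 = 0.08646
By total probability over the outer partition,
P(E) = 0.51·0.19408 + 0.14·0.0852 + 0.35·0.08646
      = 0.0989808 + 0.011928 + 0.030261 = 0.1411698

0.1412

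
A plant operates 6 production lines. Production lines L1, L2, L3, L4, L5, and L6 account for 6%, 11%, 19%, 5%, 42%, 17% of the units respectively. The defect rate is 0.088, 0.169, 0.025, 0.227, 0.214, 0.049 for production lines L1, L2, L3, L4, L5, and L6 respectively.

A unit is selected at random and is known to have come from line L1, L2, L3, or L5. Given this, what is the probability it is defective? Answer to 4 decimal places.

0.1519

Let S = {L1, L2, L3, L5}.
P(S) = 0.06 + 0.11 + 0.19 + 0.42 = 0.78.
P(D ∩ S) = 0.088·0.06 + 0.169·0.11 + 0.025·0.19 + 0.214·0.42 = 0.00528 + 0.01859 + 0.00475 + 0.08988 = 0.1185.
P(D | S) = 0.1185 / 0.78 = 0.151923…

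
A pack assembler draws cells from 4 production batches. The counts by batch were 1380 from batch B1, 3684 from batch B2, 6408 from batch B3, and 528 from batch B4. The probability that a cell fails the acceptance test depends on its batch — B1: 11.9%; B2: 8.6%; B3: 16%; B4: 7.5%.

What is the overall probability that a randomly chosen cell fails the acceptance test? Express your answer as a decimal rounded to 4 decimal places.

Total: 1380 + 3684 + 6408 + 528 = 12000.
P(B1) = 1380/12000 = 0.115. P(B2) = 3684/12000 = 0.307. P(B3) = 6408/12000 = 0.534. P(B4) = 528/12000 = 0.044.
P(F) = P(F|B1)·P(B1) + P(F|B2)·P(B2) + P(F|B3)·P(B3) + P(F|B4)·P(B4)
      = 0.119·0.115 + 0.086·0.307 + 0.16·0.534 + 0.075·0.044
      = 0.013685 + 0.026402 + 0.08544 + 0.0033 = 0.128827

0.1288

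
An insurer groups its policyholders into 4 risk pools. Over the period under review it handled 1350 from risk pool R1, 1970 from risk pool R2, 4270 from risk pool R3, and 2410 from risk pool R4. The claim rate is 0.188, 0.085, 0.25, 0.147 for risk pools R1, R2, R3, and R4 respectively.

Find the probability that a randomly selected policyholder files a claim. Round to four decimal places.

P(C) ≈ 0.1843

Total: 1350 + 1970 + 4270 + 2410 = 10000.
P(R1) = 1350/10000 = 0.135. P(R2) = 1970/10000 = 0.197. P(R3) = 4270/10000 = 0.427. P(R4) = 2410/10000 = 0.241.
By the law of total probability,
P(C) = P(C|R1)·P(R1) + P(C|R2)·P(R2) + P(C|R3)·P(R3) + P(C|R4)·P(R4)
      = 0.188·0.135 + 0.085·0.197 + 0.25·0.427 + 0.147·0.241
      = 0.02538 + 0.016745 + 0.10675 + 0.035427 = 0.184302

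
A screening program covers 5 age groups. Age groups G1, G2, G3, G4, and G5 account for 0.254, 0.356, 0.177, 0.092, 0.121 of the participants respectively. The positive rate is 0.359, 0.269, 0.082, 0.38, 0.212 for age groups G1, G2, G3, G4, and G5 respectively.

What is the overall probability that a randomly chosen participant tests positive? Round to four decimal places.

Using total probability over the partition,
P(T) = P(T|G1)·P(G1) + P(T|G2)·P(G2) + P(T|G3)·P(G3) + P(T|G4)·P(G4) + P(T|G5)·P(G5)
      = 0.359·0.254 + 0.269·0.356 + 0.082·0.177 + 0.38·0.092 + 0.212·0.121
      = 0.091186 + 0.095764 + 0.014514 + 0.03496 + 0.025652 = 0.262076

P(T) ≈ 0.2621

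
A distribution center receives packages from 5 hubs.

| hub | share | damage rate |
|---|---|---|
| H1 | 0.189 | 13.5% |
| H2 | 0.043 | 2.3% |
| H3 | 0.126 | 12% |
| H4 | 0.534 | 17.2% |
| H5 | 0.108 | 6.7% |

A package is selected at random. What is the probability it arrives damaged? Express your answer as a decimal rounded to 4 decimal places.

P(D) ≈ 0.1407

P(D) = P(D|H1)·P(H1) + P(D|H2)·P(H2) + P(D|H3)·P(H3) + P(D|H4)·P(H4) + P(D|H5)·P(H5)
      = 0.135·0.189 + 0.023·0.043 + 0.12·0.126 + 0.172·0.534 + 0.067·0.108
      = 0.025515 + 0.000989 + 0.01512 + 0.091848 + 0.007236 = 0.140708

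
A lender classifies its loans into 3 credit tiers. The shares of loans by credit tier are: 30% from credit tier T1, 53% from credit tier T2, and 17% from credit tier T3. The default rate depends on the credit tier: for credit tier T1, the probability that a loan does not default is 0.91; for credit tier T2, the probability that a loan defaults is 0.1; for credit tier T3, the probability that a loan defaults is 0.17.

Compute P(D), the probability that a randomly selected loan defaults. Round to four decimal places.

0.1089

P(D|T1) = 1 − 0.91 = 0.09.
P(D) = P(D|T1)·P(T1) + P(D|T2)·P(T2) + P(D|T3)·P(T3)
      = 0.09·0.3 + 0.1·0.53 + 0.17·0.17
      = 0.027 + 0.053 + 0.0289 = 0.1089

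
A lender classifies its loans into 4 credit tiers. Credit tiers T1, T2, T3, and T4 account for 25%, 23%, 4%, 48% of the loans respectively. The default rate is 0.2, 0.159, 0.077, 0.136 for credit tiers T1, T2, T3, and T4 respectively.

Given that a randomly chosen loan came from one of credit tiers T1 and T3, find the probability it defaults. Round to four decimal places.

P(D|S) ≈ 0.1830

Let S = {T1, T3}.
P(S) = 0.25 + 0.04 = 0.29.
P(D ∩ S) = 0.2·0.25 + 0.077·0.04 = 0.05 + 0.00308 = 0.05308.
P(D | S) = 0.05308 / 0.29 = 0.183034…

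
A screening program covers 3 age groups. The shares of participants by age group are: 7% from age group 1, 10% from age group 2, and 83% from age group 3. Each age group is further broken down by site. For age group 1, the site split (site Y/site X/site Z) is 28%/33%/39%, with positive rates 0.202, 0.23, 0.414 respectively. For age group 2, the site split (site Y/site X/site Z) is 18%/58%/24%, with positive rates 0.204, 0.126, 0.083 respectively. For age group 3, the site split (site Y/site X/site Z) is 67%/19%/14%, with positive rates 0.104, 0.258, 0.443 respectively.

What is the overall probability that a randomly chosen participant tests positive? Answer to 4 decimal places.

P(T) ≈ 0.1835

P(T|1) = 0.28·0.202 + 0.33·0.23 + 0.39·0.414 = 0.05656 + 0.0759 + 0.16146 = 0.29392
P(T|2) = 0.18·0.204 + 0.58·0.126 + 0.24·0.083 = 0.03672 + 0.07308 + 0.01992 = 0.12972
P(T|3) = 0.67·0.104 + 0.19·0.258 + 0.14·0.443 = 0.06968 + 0.04902 + 0.06202 = 0.18072
Then overall,
P(T) = 0.07·0.29392 + 0.1·0.12972 + 0.83·0.18072
      = 0.0205744 + 0.012972 + 0.1499976 = 0.183544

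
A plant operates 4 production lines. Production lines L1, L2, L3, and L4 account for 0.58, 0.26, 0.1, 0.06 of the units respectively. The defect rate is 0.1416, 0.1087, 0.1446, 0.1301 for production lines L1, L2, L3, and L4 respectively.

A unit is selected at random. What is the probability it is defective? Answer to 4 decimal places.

P(D) ≈ 0.1327

P(D) = P(D|L1)·P(L1) + P(D|L2)·P(L2) + P(D|L3)·P(L3) + P(D|L4)·P(L4)
      = 0.1416·0.58 + 0.1087·0.26 + 0.1446·0.1 + 0.1301·0.06
      = 0.082128 + 0.028262 + 0.01446 + 0.007806 = 0.132656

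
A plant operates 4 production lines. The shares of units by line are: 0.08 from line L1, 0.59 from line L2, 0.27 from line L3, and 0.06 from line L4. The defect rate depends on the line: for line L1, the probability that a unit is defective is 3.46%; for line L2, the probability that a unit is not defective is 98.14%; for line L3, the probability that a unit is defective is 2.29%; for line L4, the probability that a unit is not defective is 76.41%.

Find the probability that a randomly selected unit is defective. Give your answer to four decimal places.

P(D|L2) = 1 − 0.9814 = 0.0186.
P(D|L4) = 1 − 0.7641 = 0.2359.
P(D) = P(D|L1)·P(L1) + P(D|L2)·P(L2) + P(D|L3)·P(L3) + P(D|L4)·P(L4)
      = 0.0346·0.08 + 0.0186·0.59 + 0.0229·0.27 + 0.2359·0.06
      = 0.002768 + 0.010974 + 0.006183 + 0.014154 = 0.034079

P(D) ≈ 0.0341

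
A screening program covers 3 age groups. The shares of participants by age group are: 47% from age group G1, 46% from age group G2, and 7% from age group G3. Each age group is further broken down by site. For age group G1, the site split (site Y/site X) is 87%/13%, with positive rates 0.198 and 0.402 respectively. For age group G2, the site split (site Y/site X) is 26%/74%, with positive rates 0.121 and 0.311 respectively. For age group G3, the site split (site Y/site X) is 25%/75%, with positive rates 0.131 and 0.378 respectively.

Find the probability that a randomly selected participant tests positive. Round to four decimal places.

P(T) ≈ 0.2480

P(T|G1) = 0.87·0.198 + 0.13·0.402 = 0.17226 + 0.05226 = 0.22452
P(T|G2) = 0.26·0.121 + 0.74·0.311 = 0.03146 + 0.23014 = 0.2616
P(T|G3) = 0.25·0.131 + 0.75·0.378 = 0.03275 + 0.2835 = 0.31625
Then overall,
P(T) = 0.47·0.22452 + 0.46·0.2616 + 0.07·0.31625
      = 0.1055244 + 0.120336 + 0.0221375 = 0.2479979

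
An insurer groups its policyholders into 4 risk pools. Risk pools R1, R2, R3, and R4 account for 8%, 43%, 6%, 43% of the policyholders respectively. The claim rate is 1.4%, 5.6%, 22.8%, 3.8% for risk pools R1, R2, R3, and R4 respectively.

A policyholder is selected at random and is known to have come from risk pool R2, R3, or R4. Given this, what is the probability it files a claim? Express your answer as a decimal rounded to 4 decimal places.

Let S = {R2, R3, R4}.
P(S) = 0.43 + 0.06 + 0.43 = 0.92.
P(C ∩ S) = 0.056·0.43 + 0.228·0.06 + 0.038·0.43 = 0.02408 + 0.01368 + 0.01634 = 0.0541.
P(C | S) = 0.0541 / 0.92 = 0.058804…

0.0588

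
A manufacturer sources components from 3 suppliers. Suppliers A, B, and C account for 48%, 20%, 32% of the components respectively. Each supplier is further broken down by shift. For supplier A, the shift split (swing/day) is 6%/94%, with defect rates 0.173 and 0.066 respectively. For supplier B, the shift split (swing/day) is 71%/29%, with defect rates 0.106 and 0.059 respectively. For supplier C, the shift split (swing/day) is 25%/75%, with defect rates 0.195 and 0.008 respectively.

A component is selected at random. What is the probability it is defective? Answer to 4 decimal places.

P(D|A) = 0.06·0.173 + 0.94·0.066 = 0.01038 + 0.06204 = 0.07242
P(D|B) = 0.71·0.106 + 0.29·0.059 = 0.07526 + 0.01711 = 0.09237
P(D|C) = 0.25·0.195 + 0.75·0.008 = 0.04875 + 0.006 = 0.05475
By total probability over the outer partition,
P(D) = 0.48·0.07242 + 0.2·0.09237 + 0.32·0.05475
      = 0.0347616 + 0.018474 + 0.01752 = 0.0707556

P(D) ≈ 0.0708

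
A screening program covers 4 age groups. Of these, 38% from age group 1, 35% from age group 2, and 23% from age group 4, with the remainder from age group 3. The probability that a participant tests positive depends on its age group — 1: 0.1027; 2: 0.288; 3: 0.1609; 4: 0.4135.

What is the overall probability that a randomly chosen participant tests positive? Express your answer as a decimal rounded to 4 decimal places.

P(T) ≈ 0.2414

P(3) = 1 − (0.38 + 0.35 + 0.23) = 0.04.
Summing over the partition,
P(T) = P(T|1)·P(1) + P(T|2)·P(2) + P(T|3)·P(3) + P(T|4)·P(4)
      = 0.1027·0.38 + 0.288·0.35 + 0.1609·0.04 + 0.4135·0.23
      = 0.039026 + 0.1008 + 0.006436 + 0.095105 = 0.241367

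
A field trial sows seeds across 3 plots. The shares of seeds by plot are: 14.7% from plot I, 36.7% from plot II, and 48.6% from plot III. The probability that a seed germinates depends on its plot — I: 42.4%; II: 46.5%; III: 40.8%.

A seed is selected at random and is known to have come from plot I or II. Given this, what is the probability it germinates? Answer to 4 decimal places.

Let S = {I, II}.
P(S) = 0.147 + 0.367 = 0.514.
P(G ∩ S) = 0.424·0.147 + 0.465·0.367 = 0.062328 + 0.170655 = 0.232983.
P(G | S) = 0.232983 / 0.514 = 0.453274…

0.4533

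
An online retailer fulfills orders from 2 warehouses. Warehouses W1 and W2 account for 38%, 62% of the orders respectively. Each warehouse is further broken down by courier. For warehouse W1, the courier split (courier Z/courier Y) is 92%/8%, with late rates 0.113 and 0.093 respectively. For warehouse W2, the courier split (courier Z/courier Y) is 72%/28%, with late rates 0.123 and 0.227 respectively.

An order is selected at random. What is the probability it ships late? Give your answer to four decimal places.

P(L|W1) = 0.92·0.113 + 0.08·0.093 = 0.10396 + 0.00744 = 0.1114
P(L|W2) = 0.72·0.123 + 0.28·0.227 = 0.08856 + 0.06356 = 0.15212
By total probability over the outer partition,
P(L) = 0.38·0.1114 + 0.62·0.15212
      = 0.042332 + 0.0943144 = 0.1366464

P(L) ≈ 0.1366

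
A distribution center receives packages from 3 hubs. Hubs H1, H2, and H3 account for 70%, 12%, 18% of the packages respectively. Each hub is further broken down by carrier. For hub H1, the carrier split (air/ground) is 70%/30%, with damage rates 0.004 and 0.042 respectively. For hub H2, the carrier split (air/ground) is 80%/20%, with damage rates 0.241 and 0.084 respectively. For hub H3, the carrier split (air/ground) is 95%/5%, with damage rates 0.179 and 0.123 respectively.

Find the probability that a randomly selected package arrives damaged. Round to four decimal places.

P(D|H1) = 0.7·0.004 + 0.3·0.042 = 0.0028 + 0.0126 = 0.0154
P(D|H2) = 0.8·0.241 + 0.2·0.084 = 0.1928 + 0.0168 = 0.2096
P(D|H3) = 0.95·0.179 + 0.05·0.123 = 0.17005 + 0.00615 = 0.1762
Then overall,
P(D) = 0.7·0.0154 + 0.12·0.2096 + 0.18·0.1762
      = 0.01078 + 0.025152 + 0.031716 = 0.067648

0.0676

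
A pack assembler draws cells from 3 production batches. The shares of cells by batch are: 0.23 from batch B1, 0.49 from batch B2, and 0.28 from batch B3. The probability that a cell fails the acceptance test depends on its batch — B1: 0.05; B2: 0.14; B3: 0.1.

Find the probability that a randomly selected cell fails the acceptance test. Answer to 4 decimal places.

P(F) ≈ 0.1081

Using total probability over the partition,
P(F) = P(F|B1)·P(B1) + P(F|B2)·P(B2) + P(F|B3)·P(B3)
      = 0.05·0.23 + 0.14·0.49 + 0.1·0.28
      = 0.0115 + 0.0686 + 0.028 = 0.1081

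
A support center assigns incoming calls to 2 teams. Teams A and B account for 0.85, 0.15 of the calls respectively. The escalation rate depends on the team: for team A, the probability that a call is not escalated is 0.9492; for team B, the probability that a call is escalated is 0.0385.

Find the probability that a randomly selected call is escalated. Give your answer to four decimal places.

P(E|A) = 1 − 0.9492 = 0.0508.
P(E) = P(E|A)·P(A) + P(E|B)·P(B)
      = 0.0508·0.85 + 0.0385·0.15
      = 0.04318 + 0.005775 = 0.048955

0.0490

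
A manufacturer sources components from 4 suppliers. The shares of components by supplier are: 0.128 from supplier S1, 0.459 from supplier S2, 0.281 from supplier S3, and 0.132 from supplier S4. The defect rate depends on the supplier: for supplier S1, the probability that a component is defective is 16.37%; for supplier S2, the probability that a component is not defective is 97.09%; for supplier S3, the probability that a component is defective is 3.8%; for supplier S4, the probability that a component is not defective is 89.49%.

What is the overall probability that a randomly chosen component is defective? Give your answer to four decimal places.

P(D|S2) = 1 − 0.9709 = 0.0291.
P(D|S4) = 1 − 0.8949 = 0.1051.
P(D) = P(D|S1)·P(S1) + P(D|S2)·P(S2) + P(D|S3)·P(S3) + P(D|S4)·P(S4)
      = 0.1637·0.128 + 0.0291·0.459 + 0.038·0.281 + 0.1051·0.132
      = 0.0209536 + 0.0133569 + 0.010678 + 0.0138732 = 0.0588617

P(D) ≈ 0.0589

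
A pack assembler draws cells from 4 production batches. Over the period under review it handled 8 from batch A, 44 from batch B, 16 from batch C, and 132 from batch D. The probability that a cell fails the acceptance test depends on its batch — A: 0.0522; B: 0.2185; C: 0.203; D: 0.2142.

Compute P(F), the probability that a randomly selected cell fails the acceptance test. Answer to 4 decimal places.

P(F) ≈ 0.2078

Total: 8 + 44 + 16 + 132 = 200.
P(A) = 8/200 = 0.04. P(B) = 44/200 = 0.22. P(C) = 16/200 = 0.08. P(D) = 132/200 = 0.66.
By the law of total probability,
P(F) = P(F|A)·P(A) + P(F|B)·P(B) + P(F|C)·P(C) + P(F|D)·P(D)
      = 0.0522·0.04 + 0.2185·0.22 + 0.203·0.08 + 0.2142·0.66
      = 0.002088 + 0.04807 + 0.01624 + 0.141372 = 0.20777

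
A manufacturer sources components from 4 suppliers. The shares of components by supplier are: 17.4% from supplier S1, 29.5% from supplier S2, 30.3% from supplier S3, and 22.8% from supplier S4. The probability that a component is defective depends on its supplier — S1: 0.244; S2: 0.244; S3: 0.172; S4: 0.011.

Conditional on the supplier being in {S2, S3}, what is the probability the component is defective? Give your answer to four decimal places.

Let S = {S2, S3}.
P(S) = 0.295 + 0.303 = 0.598.
P(D ∩ S) = 0.244·0.295 + 0.172·0.303 = 0.07198 + 0.052116 = 0.124096.
P(D | S) = 0.124096 / 0.598 = 0.207518…

0.2075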